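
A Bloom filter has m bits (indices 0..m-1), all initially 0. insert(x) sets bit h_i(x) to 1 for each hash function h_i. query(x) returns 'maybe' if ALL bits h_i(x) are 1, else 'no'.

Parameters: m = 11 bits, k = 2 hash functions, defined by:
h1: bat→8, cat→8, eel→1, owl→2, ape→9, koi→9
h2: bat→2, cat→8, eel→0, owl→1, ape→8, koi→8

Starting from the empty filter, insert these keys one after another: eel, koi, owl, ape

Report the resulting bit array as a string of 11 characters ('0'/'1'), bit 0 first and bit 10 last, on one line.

Answer: 11100000110

Derivation:
Start: bits=00000000000
After insert 'eel': sets bits 0 1 -> bits=11000000000
After insert 'koi': sets bits 8 9 -> bits=11000000110
After insert 'owl': sets bits 1 2 -> bits=11100000110
After insert 'ape': sets bits 8 9 -> bits=11100000110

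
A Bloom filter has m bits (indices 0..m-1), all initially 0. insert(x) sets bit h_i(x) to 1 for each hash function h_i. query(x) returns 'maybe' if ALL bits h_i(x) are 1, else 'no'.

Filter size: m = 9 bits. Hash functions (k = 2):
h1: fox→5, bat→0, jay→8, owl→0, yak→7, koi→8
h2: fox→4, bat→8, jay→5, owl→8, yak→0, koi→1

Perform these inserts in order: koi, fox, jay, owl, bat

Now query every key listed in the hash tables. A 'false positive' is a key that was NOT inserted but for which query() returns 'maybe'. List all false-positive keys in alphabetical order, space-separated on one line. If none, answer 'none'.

Answer: none

Derivation:
Start: bits=000000000
After insert 'koi': sets bits 1 8 -> bits=010000001
After insert 'fox': sets bits 4 5 -> bits=010011001
After insert 'jay': sets bits 5 8 -> bits=010011001
After insert 'owl': sets bits 0 8 -> bits=110011001
After insert 'bat': sets bits 0 8 -> bits=110011001
Not inserted: yak — query each against bits=110011001:
query yak: checks bit0=1, bit7=0 (has a 0) -> no => not a false positive
False positives (alphabetical): none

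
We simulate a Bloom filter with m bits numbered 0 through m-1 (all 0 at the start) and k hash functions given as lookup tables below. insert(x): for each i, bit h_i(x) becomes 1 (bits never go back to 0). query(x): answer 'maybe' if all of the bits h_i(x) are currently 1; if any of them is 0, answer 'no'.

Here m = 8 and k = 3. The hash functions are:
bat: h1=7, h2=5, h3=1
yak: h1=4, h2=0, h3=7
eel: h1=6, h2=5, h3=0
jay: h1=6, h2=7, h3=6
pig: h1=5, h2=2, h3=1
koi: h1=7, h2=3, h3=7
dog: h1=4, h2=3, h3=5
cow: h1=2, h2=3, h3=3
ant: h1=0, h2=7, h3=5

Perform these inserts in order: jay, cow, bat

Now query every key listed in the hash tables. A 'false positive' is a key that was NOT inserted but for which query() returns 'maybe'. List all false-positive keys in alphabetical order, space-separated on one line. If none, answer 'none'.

Start: bits=00000000
After insert 'jay': sets bits 6 7 -> bits=00000011
After insert 'cow': sets bits 2 3 -> bits=00110011
After insert 'bat': sets bits 1 5 7 -> bits=01110111
Not inserted: ant dog eel koi pig yak — query each against bits=01110111:
query ant: checks bit0=0, bit5=1, bit7=1 (has a 0) -> no => not a false positive
query dog: checks bit3=1, bit4=0, bit5=1 (has a 0) -> no => not a false positive
query eel: checks bit0=0, bit5=1, bit6=1 (has a 0) -> no => not a false positive
query koi: checks bit3=1, bit7=1 (all 1) -> maybe => FALSE POSITIVE
query pig: checks bit1=1, bit2=1, bit5=1 (all 1) -> maybe => FALSE POSITIVE
query yak: checks bit0=0, bit4=0, bit7=1 (has a 0) -> no => not a false positive
False positives (alphabetical): koi pig

Answer: koi pig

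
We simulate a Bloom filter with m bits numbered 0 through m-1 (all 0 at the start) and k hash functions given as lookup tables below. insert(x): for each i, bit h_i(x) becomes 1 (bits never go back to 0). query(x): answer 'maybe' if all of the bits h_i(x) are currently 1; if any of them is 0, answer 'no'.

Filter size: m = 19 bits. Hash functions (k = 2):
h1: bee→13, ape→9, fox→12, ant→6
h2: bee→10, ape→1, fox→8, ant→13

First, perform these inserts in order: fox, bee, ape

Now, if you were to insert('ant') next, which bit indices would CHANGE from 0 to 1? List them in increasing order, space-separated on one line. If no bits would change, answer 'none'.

Start: bits=0000000000000000000
After insert 'fox': sets bits 8 12 -> bits=0000000010001000000
After insert 'bee': sets bits 10 13 -> bits=0000000010101100000
After insert 'ape': sets bits 1 9 -> bits=0100000011101100000
insert 'ant' would touch bits 6 13; currently bit6=0, bit13=1
Bits that are 0 among those (would change 0->1): 6

Answer: 6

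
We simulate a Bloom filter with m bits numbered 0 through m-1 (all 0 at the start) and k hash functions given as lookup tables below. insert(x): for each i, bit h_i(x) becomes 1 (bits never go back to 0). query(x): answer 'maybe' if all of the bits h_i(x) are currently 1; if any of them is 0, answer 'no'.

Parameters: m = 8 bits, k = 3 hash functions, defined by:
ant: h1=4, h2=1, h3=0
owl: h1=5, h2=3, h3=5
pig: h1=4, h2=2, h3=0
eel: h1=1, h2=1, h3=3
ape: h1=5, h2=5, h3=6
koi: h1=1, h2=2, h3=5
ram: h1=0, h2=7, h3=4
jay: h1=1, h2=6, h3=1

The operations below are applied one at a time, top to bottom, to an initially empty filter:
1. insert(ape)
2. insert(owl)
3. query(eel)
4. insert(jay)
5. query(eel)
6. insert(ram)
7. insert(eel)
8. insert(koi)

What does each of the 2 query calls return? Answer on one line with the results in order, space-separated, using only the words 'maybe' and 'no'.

Answer: no maybe

Derivation:
Start: bits=00000000
Op 1: insert ape -> sets bits 5 6 -> bits=00000110
Op 2: insert owl -> sets bits 3 5 -> bits=00010110
Op 3: query eel -> checks bit1=0, bit3=1 (has a 0) -> no
Op 4: insert jay -> sets bits 1 6 -> bits=01010110
Op 5: query eel -> checks bit1=1, bit3=1 (all 1) -> maybe
Op 6: insert ram -> sets bits 0 4 7 -> bits=11011111
Op 7: insert eel -> sets bits 1 3 -> bits=11011111
Op 8: insert koi -> sets bits 1 2 5 -> bits=11111111
Query results in order: no maybe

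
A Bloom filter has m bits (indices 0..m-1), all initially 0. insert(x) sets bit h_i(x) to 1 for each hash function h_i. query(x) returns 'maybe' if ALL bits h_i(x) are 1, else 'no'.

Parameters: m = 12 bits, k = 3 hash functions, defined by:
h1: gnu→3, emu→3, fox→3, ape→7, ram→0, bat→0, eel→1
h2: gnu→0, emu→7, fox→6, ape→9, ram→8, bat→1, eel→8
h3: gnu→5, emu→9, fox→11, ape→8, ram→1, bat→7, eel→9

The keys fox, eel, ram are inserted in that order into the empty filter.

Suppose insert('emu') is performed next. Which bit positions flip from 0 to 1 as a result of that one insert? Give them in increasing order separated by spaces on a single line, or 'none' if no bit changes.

Start: bits=000000000000
After insert 'fox': sets bits 3 6 11 -> bits=000100100001
After insert 'eel': sets bits 1 8 9 -> bits=010100101101
After insert 'ram': sets bits 0 1 8 -> bits=110100101101
insert 'emu' would touch bits 3 7 9; currently bit3=1, bit7=0, bit9=1
Bits that are 0 among those (would change 0->1): 7

Answer: 7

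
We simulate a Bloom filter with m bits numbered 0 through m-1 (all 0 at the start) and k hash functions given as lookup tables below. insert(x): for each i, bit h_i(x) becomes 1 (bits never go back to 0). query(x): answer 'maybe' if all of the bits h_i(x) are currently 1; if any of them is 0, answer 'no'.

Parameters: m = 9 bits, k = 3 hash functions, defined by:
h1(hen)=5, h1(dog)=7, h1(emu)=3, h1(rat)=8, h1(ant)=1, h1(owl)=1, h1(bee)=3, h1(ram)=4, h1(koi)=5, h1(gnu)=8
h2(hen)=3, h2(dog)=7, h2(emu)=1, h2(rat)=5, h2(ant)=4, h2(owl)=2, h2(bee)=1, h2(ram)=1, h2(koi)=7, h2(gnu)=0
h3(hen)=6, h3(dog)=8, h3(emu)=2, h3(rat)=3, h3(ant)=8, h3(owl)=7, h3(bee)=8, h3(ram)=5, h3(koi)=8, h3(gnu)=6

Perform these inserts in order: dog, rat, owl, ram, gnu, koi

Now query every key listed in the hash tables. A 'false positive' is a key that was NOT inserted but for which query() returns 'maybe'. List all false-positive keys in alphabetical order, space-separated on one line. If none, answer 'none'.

Answer: ant bee emu hen

Derivation:
Start: bits=000000000
After insert 'dog': sets bits 7 8 -> bits=000000011
After insert 'rat': sets bits 3 5 8 -> bits=000101011
After insert 'owl': sets bits 1 2 7 -> bits=011101011
After insert 'ram': sets bits 1 4 5 -> bits=011111011
After insert 'gnu': sets bits 0 6 8 -> bits=111111111
After insert 'koi': sets bits 5 7 8 -> bits=111111111
Not inserted: ant bee emu hen — query each against bits=111111111:
query ant: checks bit1=1, bit4=1, bit8=1 (all 1) -> maybe => FALSE POSITIVE
query bee: checks bit1=1, bit3=1, bit8=1 (all 1) -> maybe => FALSE POSITIVE
query emu: checks bit1=1, bit2=1, bit3=1 (all 1) -> maybe => FALSE POSITIVE
query hen: checks bit3=1, bit5=1, bit6=1 (all 1) -> maybe => FALSE POSITIVE
False positives (alphabetical): ant bee emu hen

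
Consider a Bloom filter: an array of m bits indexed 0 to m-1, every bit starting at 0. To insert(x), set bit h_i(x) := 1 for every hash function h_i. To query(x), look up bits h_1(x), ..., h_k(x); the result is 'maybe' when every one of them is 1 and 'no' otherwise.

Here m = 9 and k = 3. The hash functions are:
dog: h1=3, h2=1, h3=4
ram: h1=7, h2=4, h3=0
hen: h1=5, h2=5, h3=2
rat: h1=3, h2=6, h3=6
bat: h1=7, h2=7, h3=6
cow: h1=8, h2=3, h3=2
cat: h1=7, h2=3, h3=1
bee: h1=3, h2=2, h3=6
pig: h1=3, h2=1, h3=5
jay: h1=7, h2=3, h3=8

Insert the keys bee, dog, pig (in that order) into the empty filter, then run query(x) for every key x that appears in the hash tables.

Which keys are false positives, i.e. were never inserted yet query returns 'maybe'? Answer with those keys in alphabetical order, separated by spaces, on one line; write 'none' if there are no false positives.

Answer: hen rat

Derivation:
Start: bits=000000000
After insert 'bee': sets bits 2 3 6 -> bits=001100100
After insert 'dog': sets bits 1 3 4 -> bits=011110100
After insert 'pig': sets bits 1 3 5 -> bits=011111100
Not inserted: bat cat cow hen jay ram rat — query each against bits=011111100:
query bat: checks bit6=1, bit7=0 (has a 0) -> no => not a false positive
query cat: checks bit1=1, bit3=1, bit7=0 (has a 0) -> no => not a false positive
query cow: checks bit2=1, bit3=1, bit8=0 (has a 0) -> no => not a false positive
query hen: checks bit2=1, bit5=1 (all 1) -> maybe => FALSE POSITIVE
query jay: checks bit3=1, bit7=0, bit8=0 (has a 0) -> no => not a false positive
query ram: checks bit0=0, bit4=1, bit7=0 (has a 0) -> no => not a false positive
query rat: checks bit3=1, bit6=1 (all 1) -> maybe => FALSE POSITIVE
False positives (alphabetical): hen rat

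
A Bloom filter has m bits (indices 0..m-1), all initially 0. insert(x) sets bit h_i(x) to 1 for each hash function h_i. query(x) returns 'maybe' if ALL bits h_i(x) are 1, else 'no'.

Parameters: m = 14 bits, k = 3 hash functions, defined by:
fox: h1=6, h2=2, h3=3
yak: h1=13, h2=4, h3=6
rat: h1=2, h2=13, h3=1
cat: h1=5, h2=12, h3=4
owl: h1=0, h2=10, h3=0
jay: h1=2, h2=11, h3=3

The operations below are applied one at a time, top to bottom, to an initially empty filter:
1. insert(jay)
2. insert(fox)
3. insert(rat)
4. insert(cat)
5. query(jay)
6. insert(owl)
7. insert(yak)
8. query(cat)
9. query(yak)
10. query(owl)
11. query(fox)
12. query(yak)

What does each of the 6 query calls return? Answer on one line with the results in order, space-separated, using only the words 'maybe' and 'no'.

Start: bits=00000000000000
Op 1: insert jay -> sets bits 2 3 11 -> bits=00110000000100
Op 2: insert fox -> sets bits 2 3 6 -> bits=00110010000100
Op 3: insert rat -> sets bits 1 2 13 -> bits=01110010000101
Op 4: insert cat -> sets bits 4 5 12 -> bits=01111110000111
Op 5: query jay -> checks bit2=1, bit3=1, bit11=1 (all 1) -> maybe
Op 6: insert owl -> sets bits 0 10 -> bits=11111110001111
Op 7: insert yak -> sets bits 4 6 13 -> bits=11111110001111
Op 8: query cat -> checks bit4=1, bit5=1, bit12=1 (all 1) -> maybe
Op 9: query yak -> checks bit4=1, bit6=1, bit13=1 (all 1) -> maybe
Op 10: query owl -> checks bit0=1, bit10=1 (all 1) -> maybe
Op 11: query fox -> checks bit2=1, bit3=1, bit6=1 (all 1) -> maybe
Op 12: query yak -> checks bit4=1, bit6=1, bit13=1 (all 1) -> maybe
Query results in order: maybe maybe maybe maybe maybe maybe

Answer: maybe maybe maybe maybe maybe maybe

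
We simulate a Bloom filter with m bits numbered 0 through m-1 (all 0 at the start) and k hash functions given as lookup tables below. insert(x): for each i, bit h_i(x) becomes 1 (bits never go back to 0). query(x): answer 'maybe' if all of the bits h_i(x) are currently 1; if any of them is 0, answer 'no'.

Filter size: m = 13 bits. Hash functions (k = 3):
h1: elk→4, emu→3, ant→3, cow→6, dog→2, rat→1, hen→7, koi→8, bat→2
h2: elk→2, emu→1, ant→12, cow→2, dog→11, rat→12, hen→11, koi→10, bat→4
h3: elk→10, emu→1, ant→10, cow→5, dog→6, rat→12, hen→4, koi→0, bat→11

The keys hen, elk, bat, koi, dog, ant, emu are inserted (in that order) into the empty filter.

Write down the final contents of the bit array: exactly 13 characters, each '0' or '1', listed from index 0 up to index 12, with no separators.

Answer: 1111101110111

Derivation:
Start: bits=0000000000000
After insert 'hen': sets bits 4 7 11 -> bits=0000100100010
After insert 'elk': sets bits 2 4 10 -> bits=0010100100110
After insert 'bat': sets bits 2 4 11 -> bits=0010100100110
After insert 'koi': sets bits 0 8 10 -> bits=1010100110110
After insert 'dog': sets bits 2 6 11 -> bits=1010101110110
After insert 'ant': sets bits 3 10 12 -> bits=1011101110111
After insert 'emu': sets bits 1 3 -> bits=1111101110111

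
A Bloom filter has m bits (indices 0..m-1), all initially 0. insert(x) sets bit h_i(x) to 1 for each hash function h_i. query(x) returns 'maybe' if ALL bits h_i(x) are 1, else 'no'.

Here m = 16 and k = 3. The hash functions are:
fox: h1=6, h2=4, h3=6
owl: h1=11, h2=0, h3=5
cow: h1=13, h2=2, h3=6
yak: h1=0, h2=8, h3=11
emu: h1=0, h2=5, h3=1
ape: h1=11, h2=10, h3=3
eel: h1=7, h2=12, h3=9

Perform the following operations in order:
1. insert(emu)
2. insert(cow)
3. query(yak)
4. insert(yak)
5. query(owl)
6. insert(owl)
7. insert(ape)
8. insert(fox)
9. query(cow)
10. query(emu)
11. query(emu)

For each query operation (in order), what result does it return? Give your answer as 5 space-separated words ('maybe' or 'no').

Answer: no maybe maybe maybe maybe

Derivation:
Start: bits=0000000000000000
Op 1: insert emu -> sets bits 0 1 5 -> bits=1100010000000000
Op 2: insert cow -> sets bits 2 6 13 -> bits=1110011000000100
Op 3: query yak -> checks bit0=1, bit8=0, bit11=0 (has a 0) -> no
Op 4: insert yak -> sets bits 0 8 11 -> bits=1110011010010100
Op 5: query owl -> checks bit0=1, bit5=1, bit11=1 (all 1) -> maybe
Op 6: insert owl -> sets bits 0 5 11 -> bits=1110011010010100
Op 7: insert ape -> sets bits 3 10 11 -> bits=1111011010110100
Op 8: insert fox -> sets bits 4 6 -> bits=1111111010110100
Op 9: query cow -> checks bit2=1, bit6=1, bit13=1 (all 1) -> maybe
Op 10: query emu -> checks bit0=1, bit1=1, bit5=1 (all 1) -> maybe
Op 11: query emu -> checks bit0=1, bit1=1, bit5=1 (all 1) -> maybe
Query results in order: no maybe maybe maybe maybe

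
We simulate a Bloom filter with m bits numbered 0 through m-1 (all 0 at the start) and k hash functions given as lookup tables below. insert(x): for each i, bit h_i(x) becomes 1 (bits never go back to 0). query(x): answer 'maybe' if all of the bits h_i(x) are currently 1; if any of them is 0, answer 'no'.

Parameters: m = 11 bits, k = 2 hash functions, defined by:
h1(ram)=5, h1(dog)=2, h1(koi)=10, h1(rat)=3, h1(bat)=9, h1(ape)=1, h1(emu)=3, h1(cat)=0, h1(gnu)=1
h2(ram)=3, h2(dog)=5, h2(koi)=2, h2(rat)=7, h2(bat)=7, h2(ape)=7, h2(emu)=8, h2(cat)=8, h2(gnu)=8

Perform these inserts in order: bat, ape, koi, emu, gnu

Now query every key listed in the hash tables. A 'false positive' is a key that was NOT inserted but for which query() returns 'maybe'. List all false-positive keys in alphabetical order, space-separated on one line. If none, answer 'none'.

Answer: rat

Derivation:
Start: bits=00000000000
After insert 'bat': sets bits 7 9 -> bits=00000001010
After insert 'ape': sets bits 1 7 -> bits=01000001010
After insert 'koi': sets bits 2 10 -> bits=01100001011
After insert 'emu': sets bits 3 8 -> bits=01110001111
After insert 'gnu': sets bits 1 8 -> bits=01110001111
Not inserted: cat dog ram rat — query each against bits=01110001111:
query cat: checks bit0=0, bit8=1 (has a 0) -> no => not a false positive
query dog: checks bit2=1, bit5=0 (has a 0) -> no => not a false positive
query ram: checks bit3=1, bit5=0 (has a 0) -> no => not a false positive
query rat: checks bit3=1, bit7=1 (all 1) -> maybe => FALSE POSITIVE
False positives (alphabetical): rat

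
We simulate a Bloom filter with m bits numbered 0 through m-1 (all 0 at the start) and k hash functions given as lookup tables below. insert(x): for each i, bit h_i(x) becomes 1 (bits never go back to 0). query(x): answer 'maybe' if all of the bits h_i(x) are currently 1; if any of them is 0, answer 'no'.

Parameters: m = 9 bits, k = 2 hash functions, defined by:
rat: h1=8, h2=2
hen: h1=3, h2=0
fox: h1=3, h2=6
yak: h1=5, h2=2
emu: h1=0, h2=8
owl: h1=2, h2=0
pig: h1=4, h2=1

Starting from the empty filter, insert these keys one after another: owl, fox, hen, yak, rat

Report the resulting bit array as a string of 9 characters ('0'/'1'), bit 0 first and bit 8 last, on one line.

Start: bits=000000000
After insert 'owl': sets bits 0 2 -> bits=101000000
After insert 'fox': sets bits 3 6 -> bits=101100100
After insert 'hen': sets bits 0 3 -> bits=101100100
After insert 'yak': sets bits 2 5 -> bits=101101100
After insert 'rat': sets bits 2 8 -> bits=101101101

Answer: 101101101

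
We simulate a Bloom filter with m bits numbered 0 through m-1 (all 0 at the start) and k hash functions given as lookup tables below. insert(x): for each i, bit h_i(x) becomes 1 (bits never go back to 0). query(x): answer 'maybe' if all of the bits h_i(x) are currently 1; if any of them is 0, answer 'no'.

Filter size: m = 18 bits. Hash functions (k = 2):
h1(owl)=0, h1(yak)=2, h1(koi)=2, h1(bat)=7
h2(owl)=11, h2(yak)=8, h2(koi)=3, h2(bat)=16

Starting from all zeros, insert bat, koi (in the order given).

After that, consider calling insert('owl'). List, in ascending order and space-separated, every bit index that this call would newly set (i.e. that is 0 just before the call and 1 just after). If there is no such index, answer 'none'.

Start: bits=000000000000000000
After insert 'bat': sets bits 7 16 -> bits=000000010000000010
After insert 'koi': sets bits 2 3 -> bits=001100010000000010
insert 'owl' would touch bits 0 11; currently bit0=0, bit11=0
Bits that are 0 among those (would change 0->1): 0 11

Answer: 0 11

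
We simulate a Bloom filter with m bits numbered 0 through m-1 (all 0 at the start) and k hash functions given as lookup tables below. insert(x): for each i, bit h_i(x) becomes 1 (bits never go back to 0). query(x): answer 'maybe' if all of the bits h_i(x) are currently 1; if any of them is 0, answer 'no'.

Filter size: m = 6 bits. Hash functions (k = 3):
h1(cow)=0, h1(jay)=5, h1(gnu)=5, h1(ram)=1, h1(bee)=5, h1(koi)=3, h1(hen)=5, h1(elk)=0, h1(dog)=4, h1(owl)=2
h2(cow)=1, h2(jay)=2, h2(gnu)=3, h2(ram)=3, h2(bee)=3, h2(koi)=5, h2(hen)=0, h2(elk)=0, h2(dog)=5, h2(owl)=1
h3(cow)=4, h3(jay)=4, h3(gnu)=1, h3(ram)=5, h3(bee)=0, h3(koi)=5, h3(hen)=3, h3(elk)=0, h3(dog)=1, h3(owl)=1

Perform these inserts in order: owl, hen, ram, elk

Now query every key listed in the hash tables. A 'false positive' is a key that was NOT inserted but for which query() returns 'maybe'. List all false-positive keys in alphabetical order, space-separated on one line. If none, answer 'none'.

Start: bits=000000
After insert 'owl': sets bits 1 2 -> bits=011000
After insert 'hen': sets bits 0 3 5 -> bits=111101
After insert 'ram': sets bits 1 3 5 -> bits=111101
After insert 'elk': sets bits 0 -> bits=111101
Not inserted: bee cow dog gnu jay koi — query each against bits=111101:
query bee: checks bit0=1, bit3=1, bit5=1 (all 1) -> maybe => FALSE POSITIVE
query cow: checks bit0=1, bit1=1, bit4=0 (has a 0) -> no => not a false positive
query dog: checks bit1=1, bit4=0, bit5=1 (has a 0) -> no => not a false positive
query gnu: checks bit1=1, bit3=1, bit5=1 (all 1) -> maybe => FALSE POSITIVE
query jay: checks bit2=1, bit4=0, bit5=1 (has a 0) -> no => not a false positive
query koi: checks bit3=1, bit5=1 (all 1) -> maybe => FALSE POSITIVE
False positives (alphabetical): bee gnu koi

Answer: bee gnu koi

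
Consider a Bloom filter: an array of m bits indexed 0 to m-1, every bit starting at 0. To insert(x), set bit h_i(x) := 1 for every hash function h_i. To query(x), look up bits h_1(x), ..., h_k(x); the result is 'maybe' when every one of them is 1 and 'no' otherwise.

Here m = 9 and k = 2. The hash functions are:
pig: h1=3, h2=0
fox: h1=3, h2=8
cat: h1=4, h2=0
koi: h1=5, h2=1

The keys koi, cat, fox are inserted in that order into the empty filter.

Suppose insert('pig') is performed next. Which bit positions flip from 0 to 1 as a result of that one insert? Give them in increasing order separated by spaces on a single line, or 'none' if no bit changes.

Answer: none

Derivation:
Start: bits=000000000
After insert 'koi': sets bits 1 5 -> bits=010001000
After insert 'cat': sets bits 0 4 -> bits=110011000
After insert 'fox': sets bits 3 8 -> bits=110111001
insert 'pig' would touch bits 0 3; currently bit0=1, bit3=1
Bits that are 0 among those (would change 0->1): none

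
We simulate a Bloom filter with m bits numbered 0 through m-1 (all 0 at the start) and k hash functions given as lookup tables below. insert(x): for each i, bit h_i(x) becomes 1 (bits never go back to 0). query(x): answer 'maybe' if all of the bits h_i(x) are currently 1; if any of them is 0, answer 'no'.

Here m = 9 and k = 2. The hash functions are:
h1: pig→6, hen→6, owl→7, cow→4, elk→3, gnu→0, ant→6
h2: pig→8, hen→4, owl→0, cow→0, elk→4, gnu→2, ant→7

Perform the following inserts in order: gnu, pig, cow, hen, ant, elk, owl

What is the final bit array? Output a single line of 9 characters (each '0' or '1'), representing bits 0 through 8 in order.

Answer: 101110111

Derivation:
Start: bits=000000000
After insert 'gnu': sets bits 0 2 -> bits=101000000
After insert 'pig': sets bits 6 8 -> bits=101000101
After insert 'cow': sets bits 0 4 -> bits=101010101
After insert 'hen': sets bits 4 6 -> bits=101010101
After insert 'ant': sets bits 6 7 -> bits=101010111
After insert 'elk': sets bits 3 4 -> bits=101110111
After insert 'owl': sets bits 0 7 -> bits=101110111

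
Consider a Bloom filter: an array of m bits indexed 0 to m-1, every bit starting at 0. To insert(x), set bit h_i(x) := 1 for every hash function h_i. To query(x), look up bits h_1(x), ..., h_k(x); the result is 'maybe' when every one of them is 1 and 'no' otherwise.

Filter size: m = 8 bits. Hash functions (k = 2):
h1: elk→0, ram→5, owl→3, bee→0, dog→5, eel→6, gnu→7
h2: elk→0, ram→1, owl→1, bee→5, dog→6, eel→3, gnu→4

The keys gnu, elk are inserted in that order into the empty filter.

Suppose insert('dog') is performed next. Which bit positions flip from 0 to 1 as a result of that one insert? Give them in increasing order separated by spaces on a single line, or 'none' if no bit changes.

Answer: 5 6

Derivation:
Start: bits=00000000
After insert 'gnu': sets bits 4 7 -> bits=00001001
After insert 'elk': sets bits 0 -> bits=10001001
insert 'dog' would touch bits 5 6; currently bit5=0, bit6=0
Bits that are 0 among those (would change 0->1): 5 6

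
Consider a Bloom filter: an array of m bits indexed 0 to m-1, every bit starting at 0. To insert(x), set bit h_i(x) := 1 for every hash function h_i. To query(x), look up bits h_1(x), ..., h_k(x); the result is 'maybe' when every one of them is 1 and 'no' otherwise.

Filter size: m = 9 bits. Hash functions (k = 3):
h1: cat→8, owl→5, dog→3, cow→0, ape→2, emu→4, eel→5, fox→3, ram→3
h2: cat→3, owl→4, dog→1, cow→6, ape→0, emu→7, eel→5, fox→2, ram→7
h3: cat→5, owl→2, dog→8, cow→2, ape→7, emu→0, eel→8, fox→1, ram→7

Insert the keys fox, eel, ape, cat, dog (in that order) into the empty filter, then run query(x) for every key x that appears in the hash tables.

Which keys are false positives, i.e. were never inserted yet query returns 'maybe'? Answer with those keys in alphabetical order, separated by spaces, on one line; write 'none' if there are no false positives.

Answer: ram

Derivation:
Start: bits=000000000
After insert 'fox': sets bits 1 2 3 -> bits=011100000
After insert 'eel': sets bits 5 8 -> bits=011101001
After insert 'ape': sets bits 0 2 7 -> bits=111101011
After insert 'cat': sets bits 3 5 8 -> bits=111101011
After insert 'dog': sets bits 1 3 8 -> bits=111101011
Not inserted: cow emu owl ram — query each against bits=111101011:
query cow: checks bit0=1, bit2=1, bit6=0 (has a 0) -> no => not a false positive
query emu: checks bit0=1, bit4=0, bit7=1 (has a 0) -> no => not a false positive
query owl: checks bit2=1, bit4=0, bit5=1 (has a 0) -> no => not a false positive
query ram: checks bit3=1, bit7=1 (all 1) -> maybe => FALSE POSITIVE
False positives (alphabetical): ram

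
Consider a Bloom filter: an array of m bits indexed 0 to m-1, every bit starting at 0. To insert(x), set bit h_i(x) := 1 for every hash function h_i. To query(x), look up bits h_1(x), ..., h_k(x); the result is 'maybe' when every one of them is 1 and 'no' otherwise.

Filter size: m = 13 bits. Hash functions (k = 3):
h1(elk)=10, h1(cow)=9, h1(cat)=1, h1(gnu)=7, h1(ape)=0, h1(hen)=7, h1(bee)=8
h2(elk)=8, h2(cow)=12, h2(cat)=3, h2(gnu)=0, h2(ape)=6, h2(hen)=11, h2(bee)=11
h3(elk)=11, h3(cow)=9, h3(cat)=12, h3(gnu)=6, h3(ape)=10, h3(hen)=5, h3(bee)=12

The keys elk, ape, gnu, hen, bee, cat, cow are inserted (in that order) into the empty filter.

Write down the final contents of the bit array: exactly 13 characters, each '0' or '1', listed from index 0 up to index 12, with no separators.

Answer: 1101011111111

Derivation:
Start: bits=0000000000000
After insert 'elk': sets bits 8 10 11 -> bits=0000000010110
After insert 'ape': sets bits 0 6 10 -> bits=1000001010110
After insert 'gnu': sets bits 0 6 7 -> bits=1000001110110
After insert 'hen': sets bits 5 7 11 -> bits=1000011110110
After insert 'bee': sets bits 8 11 12 -> bits=1000011110111
After insert 'cat': sets bits 1 3 12 -> bits=1101011110111
After insert 'cow': sets bits 9 12 -> bits=1101011111111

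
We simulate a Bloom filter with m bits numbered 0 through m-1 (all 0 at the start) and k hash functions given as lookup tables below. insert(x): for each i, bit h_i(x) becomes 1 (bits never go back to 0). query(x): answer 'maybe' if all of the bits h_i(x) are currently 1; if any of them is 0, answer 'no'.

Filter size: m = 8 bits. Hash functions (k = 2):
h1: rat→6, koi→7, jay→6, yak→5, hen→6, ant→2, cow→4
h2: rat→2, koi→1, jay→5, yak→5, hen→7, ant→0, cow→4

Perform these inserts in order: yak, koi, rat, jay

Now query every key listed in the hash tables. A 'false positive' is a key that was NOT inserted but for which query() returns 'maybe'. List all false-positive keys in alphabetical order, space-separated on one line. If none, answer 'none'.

Answer: hen

Derivation:
Start: bits=00000000
After insert 'yak': sets bits 5 -> bits=00000100
After insert 'koi': sets bits 1 7 -> bits=01000101
After insert 'rat': sets bits 2 6 -> bits=01100111
After insert 'jay': sets bits 5 6 -> bits=01100111
Not inserted: ant cow hen — query each against bits=01100111:
query ant: checks bit0=0, bit2=1 (has a 0) -> no => not a false positive
query cow: checks bit4=0 (has a 0) -> no => not a false positive
query hen: checks bit6=1, bit7=1 (all 1) -> maybe => FALSE POSITIVE
False positives (alphabetical): hen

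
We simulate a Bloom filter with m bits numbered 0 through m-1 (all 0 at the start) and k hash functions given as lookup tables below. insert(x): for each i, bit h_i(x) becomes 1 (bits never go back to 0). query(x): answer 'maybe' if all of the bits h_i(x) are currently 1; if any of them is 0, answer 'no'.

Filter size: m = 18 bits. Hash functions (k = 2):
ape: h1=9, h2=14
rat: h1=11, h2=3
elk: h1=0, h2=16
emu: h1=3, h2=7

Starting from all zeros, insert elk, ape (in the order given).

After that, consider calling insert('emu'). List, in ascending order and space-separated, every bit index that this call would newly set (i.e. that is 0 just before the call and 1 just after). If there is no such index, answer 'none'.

Answer: 3 7

Derivation:
Start: bits=000000000000000000
After insert 'elk': sets bits 0 16 -> bits=100000000000000010
After insert 'ape': sets bits 9 14 -> bits=100000000100001010
insert 'emu' would touch bits 3 7; currently bit3=0, bit7=0
Bits that are 0 among those (would change 0->1): 3 7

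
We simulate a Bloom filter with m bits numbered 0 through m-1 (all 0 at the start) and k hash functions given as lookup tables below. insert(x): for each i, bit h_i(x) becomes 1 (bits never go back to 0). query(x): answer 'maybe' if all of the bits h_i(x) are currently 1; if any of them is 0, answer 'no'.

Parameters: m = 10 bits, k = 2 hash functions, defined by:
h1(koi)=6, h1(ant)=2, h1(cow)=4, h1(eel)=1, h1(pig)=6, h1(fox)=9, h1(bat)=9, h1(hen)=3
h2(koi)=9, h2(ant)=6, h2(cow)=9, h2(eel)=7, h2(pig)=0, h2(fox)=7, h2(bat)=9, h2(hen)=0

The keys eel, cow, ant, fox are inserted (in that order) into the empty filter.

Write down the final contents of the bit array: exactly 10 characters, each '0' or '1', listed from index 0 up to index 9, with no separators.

Start: bits=0000000000
After insert 'eel': sets bits 1 7 -> bits=0100000100
After insert 'cow': sets bits 4 9 -> bits=0100100101
After insert 'ant': sets bits 2 6 -> bits=0110101101
After insert 'fox': sets bits 7 9 -> bits=0110101101

Answer: 0110101101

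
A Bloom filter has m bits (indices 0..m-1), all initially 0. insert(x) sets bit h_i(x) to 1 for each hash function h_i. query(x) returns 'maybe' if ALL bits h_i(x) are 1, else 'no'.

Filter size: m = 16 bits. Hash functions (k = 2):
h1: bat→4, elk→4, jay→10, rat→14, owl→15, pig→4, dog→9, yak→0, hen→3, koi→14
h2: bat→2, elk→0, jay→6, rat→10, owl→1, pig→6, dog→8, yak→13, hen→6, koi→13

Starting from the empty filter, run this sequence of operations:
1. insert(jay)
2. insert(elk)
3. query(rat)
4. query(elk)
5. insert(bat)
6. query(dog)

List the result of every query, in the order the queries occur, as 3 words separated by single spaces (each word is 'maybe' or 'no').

Start: bits=0000000000000000
Op 1: insert jay -> sets bits 6 10 -> bits=0000001000100000
Op 2: insert elk -> sets bits 0 4 -> bits=1000101000100000
Op 3: query rat -> checks bit10=1, bit14=0 (has a 0) -> no
Op 4: query elk -> checks bit0=1, bit4=1 (all 1) -> maybe
Op 5: insert bat -> sets bits 2 4 -> bits=1010101000100000
Op 6: query dog -> checks bit8=0, bit9=0 (has a 0) -> no
Query results in order: no maybe no

Answer: no maybe no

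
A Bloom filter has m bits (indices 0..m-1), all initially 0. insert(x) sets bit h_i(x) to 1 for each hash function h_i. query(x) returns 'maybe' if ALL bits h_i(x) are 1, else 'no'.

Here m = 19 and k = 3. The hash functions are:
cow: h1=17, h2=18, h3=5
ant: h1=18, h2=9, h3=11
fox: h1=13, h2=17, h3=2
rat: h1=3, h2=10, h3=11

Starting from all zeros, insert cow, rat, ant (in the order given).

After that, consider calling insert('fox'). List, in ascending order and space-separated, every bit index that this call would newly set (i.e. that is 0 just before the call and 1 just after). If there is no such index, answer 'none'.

Start: bits=0000000000000000000
After insert 'cow': sets bits 5 17 18 -> bits=0000010000000000011
After insert 'rat': sets bits 3 10 11 -> bits=0001010000110000011
After insert 'ant': sets bits 9 11 18 -> bits=0001010001110000011
insert 'fox' would touch bits 2 13 17; currently bit2=0, bit13=0, bit17=1
Bits that are 0 among those (would change 0->1): 2 13

Answer: 2 13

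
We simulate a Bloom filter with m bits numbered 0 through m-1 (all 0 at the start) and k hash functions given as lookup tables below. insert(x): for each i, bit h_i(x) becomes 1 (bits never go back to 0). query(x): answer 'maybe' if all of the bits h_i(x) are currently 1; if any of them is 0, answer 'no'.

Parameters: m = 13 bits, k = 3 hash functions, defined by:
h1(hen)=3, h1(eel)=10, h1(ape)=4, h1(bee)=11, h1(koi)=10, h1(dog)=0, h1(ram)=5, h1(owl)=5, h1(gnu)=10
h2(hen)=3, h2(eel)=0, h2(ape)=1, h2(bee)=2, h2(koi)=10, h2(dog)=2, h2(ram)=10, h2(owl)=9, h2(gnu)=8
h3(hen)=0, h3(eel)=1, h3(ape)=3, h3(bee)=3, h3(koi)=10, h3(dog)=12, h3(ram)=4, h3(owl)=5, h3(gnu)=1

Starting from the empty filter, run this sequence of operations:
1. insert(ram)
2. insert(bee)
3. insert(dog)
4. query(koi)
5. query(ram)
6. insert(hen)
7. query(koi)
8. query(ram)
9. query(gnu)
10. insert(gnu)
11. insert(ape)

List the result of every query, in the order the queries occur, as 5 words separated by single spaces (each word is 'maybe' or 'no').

Answer: maybe maybe maybe maybe no

Derivation:
Start: bits=0000000000000
Op 1: insert ram -> sets bits 4 5 10 -> bits=0000110000100
Op 2: insert bee -> sets bits 2 3 11 -> bits=0011110000110
Op 3: insert dog -> sets bits 0 2 12 -> bits=1011110000111
Op 4: query koi -> checks bit10=1 (all 1) -> maybe
Op 5: query ram -> checks bit4=1, bit5=1, bit10=1 (all 1) -> maybe
Op 6: insert hen -> sets bits 0 3 -> bits=1011110000111
Op 7: query koi -> checks bit10=1 (all 1) -> maybe
Op 8: query ram -> checks bit4=1, bit5=1, bit10=1 (all 1) -> maybe
Op 9: query gnu -> checks bit1=0, bit8=0, bit10=1 (has a 0) -> no
Op 10: insert gnu -> sets bits 1 8 10 -> bits=1111110010111
Op 11: insert ape -> sets bits 1 3 4 -> bits=1111110010111
Query results in order: maybe maybe maybe maybe no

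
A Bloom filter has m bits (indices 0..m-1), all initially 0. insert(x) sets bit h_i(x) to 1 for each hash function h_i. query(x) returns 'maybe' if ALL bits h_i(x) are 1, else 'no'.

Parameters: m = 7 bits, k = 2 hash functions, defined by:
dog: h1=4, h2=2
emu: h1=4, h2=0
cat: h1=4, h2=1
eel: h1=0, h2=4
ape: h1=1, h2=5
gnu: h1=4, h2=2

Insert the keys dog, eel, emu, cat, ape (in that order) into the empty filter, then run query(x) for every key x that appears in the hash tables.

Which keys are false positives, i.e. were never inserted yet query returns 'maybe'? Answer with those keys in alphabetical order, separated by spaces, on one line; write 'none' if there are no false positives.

Answer: gnu

Derivation:
Start: bits=0000000
After insert 'dog': sets bits 2 4 -> bits=0010100
After insert 'eel': sets bits 0 4 -> bits=1010100
After insert 'emu': sets bits 0 4 -> bits=1010100
After insert 'cat': sets bits 1 4 -> bits=1110100
After insert 'ape': sets bits 1 5 -> bits=1110110
Not inserted: gnu — query each against bits=1110110:
query gnu: checks bit2=1, bit4=1 (all 1) -> maybe => FALSE POSITIVE
False positives (alphabetical): gnu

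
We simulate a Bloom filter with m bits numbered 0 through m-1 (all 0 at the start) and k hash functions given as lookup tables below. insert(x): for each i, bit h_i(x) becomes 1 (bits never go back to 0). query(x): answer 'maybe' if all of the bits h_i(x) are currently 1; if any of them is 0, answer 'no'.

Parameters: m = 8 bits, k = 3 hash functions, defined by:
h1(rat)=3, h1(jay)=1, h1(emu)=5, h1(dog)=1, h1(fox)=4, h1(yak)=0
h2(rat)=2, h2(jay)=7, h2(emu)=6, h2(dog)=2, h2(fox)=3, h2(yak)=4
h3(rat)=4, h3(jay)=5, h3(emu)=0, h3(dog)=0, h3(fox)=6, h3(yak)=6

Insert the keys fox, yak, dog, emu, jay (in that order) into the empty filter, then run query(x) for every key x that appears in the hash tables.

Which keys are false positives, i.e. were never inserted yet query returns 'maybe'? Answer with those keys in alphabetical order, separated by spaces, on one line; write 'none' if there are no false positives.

Start: bits=00000000
After insert 'fox': sets bits 3 4 6 -> bits=00011010
After insert 'yak': sets bits 0 4 6 -> bits=10011010
After insert 'dog': sets bits 0 1 2 -> bits=11111010
After insert 'emu': sets bits 0 5 6 -> bits=11111110
After insert 'jay': sets bits 1 5 7 -> bits=11111111
Not inserted: rat — query each against bits=11111111:
query rat: checks bit2=1, bit3=1, bit4=1 (all 1) -> maybe => FALSE POSITIVE
False positives (alphabetical): rat

Answer: rat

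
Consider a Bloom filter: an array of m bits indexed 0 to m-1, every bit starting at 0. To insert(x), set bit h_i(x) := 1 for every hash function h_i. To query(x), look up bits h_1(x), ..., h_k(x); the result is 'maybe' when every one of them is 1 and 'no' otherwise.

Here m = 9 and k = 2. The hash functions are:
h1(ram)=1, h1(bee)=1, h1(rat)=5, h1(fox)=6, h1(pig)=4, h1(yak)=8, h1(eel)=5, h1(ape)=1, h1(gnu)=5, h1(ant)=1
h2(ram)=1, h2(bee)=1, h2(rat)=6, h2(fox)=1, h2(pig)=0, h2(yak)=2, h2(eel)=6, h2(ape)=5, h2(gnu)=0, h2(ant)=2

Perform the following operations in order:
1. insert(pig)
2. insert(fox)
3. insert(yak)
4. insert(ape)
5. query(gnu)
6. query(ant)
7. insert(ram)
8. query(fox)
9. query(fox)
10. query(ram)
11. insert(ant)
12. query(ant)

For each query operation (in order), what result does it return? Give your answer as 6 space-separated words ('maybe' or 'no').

Start: bits=000000000
Op 1: insert pig -> sets bits 0 4 -> bits=100010000
Op 2: insert fox -> sets bits 1 6 -> bits=110010100
Op 3: insert yak -> sets bits 2 8 -> bits=111010101
Op 4: insert ape -> sets bits 1 5 -> bits=111011101
Op 5: query gnu -> checks bit0=1, bit5=1 (all 1) -> maybe
Op 6: query ant -> checks bit1=1, bit2=1 (all 1) -> maybe
Op 7: insert ram -> sets bits 1 -> bits=111011101
Op 8: query fox -> checks bit1=1, bit6=1 (all 1) -> maybe
Op 9: query fox -> checks bit1=1, bit6=1 (all 1) -> maybe
Op 10: query ram -> checks bit1=1 (all 1) -> maybe
Op 11: insert ant -> sets bits 1 2 -> bits=111011101
Op 12: query ant -> checks bit1=1, bit2=1 (all 1) -> maybe
Query results in order: maybe maybe maybe maybe maybe maybe

Answer: maybe maybe maybe maybe maybe maybe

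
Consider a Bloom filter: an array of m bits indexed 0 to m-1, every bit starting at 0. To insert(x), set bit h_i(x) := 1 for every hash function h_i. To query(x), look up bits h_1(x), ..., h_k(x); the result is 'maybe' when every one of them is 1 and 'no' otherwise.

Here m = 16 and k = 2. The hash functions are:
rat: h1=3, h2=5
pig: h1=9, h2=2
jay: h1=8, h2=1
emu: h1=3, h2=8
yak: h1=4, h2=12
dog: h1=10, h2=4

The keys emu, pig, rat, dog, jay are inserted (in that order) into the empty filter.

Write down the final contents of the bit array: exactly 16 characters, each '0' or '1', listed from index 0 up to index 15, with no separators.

Answer: 0111110011100000

Derivation:
Start: bits=0000000000000000
After insert 'emu': sets bits 3 8 -> bits=0001000010000000
After insert 'pig': sets bits 2 9 -> bits=0011000011000000
After insert 'rat': sets bits 3 5 -> bits=0011010011000000
After insert 'dog': sets bits 4 10 -> bits=0011110011100000
After insert 'jay': sets bits 1 8 -> bits=0111110011100000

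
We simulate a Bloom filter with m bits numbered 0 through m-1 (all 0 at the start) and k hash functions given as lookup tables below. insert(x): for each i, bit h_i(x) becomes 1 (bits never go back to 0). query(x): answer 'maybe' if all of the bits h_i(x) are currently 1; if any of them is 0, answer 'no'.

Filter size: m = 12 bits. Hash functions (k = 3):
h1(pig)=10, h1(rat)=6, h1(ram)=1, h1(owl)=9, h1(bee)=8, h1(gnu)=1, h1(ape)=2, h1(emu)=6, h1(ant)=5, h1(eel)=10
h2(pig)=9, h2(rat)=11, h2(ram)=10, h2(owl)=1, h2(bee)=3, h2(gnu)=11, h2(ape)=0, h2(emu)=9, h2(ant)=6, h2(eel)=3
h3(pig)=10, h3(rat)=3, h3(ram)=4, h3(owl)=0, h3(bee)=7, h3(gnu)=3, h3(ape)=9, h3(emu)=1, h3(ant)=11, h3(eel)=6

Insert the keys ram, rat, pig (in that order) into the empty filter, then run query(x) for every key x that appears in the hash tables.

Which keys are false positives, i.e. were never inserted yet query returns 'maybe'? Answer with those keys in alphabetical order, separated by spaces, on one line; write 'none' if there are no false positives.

Answer: eel emu gnu

Derivation:
Start: bits=000000000000
After insert 'ram': sets bits 1 4 10 -> bits=010010000010
After insert 'rat': sets bits 3 6 11 -> bits=010110100011
After insert 'pig': sets bits 9 10 -> bits=010110100111
Not inserted: ant ape bee eel emu gnu owl — query each against bits=010110100111:
query ant: checks bit5=0, bit6=1, bit11=1 (has a 0) -> no => not a false positive
query ape: checks bit0=0, bit2=0, bit9=1 (has a 0) -> no => not a false positive
query bee: checks bit3=1, bit7=0, bit8=0 (has a 0) -> no => not a false positive
query eel: checks bit3=1, bit6=1, bit10=1 (all 1) -> maybe => FALSE POSITIVE
query emu: checks bit1=1, bit6=1, bit9=1 (all 1) -> maybe => FALSE POSITIVE
query gnu: checks bit1=1, bit3=1, bit11=1 (all 1) -> maybe => FALSE POSITIVE
query owl: checks bit0=0, bit1=1, bit9=1 (has a 0) -> no => not a false positive
False positives (alphabetical): eel emu gnu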